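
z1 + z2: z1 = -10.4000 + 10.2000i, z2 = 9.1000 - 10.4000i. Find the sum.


Real: -10.4 + 9.1 = -1.3
Imag: 10.2 - 10.4 = -0.2

-1.3000 - 0.2000i


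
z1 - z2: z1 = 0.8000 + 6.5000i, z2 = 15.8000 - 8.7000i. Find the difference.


Real: 0.8 - 15.8 = -15
Imag: 6.5 + 8.7 = 15.2

-15.0000 + 15.2000i


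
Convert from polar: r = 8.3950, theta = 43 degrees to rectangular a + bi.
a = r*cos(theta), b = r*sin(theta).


a = 8.3950*cos(43°) = 8.3950*0.73135 = 6.1397
b = 8.3950*sin(43°) = 8.3950*0.682 = 5.7254

6.1397 + 5.7254i


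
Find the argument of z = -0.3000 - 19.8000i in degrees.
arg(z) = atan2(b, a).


Re = -0.3, Im = -19.8
arg = atan2(-19.8, -0.3) = -90.8681 degrees

arg(z) = -90.8681 degrees


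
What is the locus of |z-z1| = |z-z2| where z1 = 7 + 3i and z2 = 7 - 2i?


Equal distances means the locus is the perpendicular bisector of z1 and z2.
Midpoint = ((7+7)/2, (3+(-2))/2) = (7.0000, 0.5000)

Perpendicular bisector through (7.0000, 0.5000)


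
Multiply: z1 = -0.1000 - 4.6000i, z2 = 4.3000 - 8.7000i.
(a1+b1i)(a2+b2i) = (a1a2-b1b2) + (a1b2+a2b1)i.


Real = -0.1*4.3 - (-4.6)*(-8.7) = -0.43 - 40.02 = -40.45
Imag = -0.1*(-8.7) + 4.3*(-4.6) = 0.87 - (19.78) = -18.91

-40.4500 - 18.9100i


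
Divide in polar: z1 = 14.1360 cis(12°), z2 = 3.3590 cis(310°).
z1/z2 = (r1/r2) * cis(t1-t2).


r = 14.1360 / 3.3590 = 4.2084
theta = 12° - 310° = -298° = 62° (mod 360)

4.2084 cis(62°)


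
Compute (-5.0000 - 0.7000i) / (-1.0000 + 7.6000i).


Conjugate of z2 = -1.0000 - 7.6000i
Numerator: (-5.0000 - 0.7000i)(-1.0000 - 7.6000i) = -0.3200 + 38.7000i
Denominator: (-1)^2 + 7.6^2 = 58.76
Result = (-0.3200 + 38.7000i)/58.76

-0.0054 + 0.6586i


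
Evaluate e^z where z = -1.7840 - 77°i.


e^-1.7840 = 0.1680
cos(-77°) = 0.225
sin(-77°) = -0.9744
Real = 0.1680*0.225 = 0.0378
Imag = 0.1680*(-0.9744) = -0.1637

0.0378 - 0.1637i


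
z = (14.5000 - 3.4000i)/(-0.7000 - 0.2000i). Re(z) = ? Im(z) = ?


Multiply by conjugate: (14.5000 - 3.4000i)(-0.7000 + 0.2000i) / ((-0.7)^2 + (-0.2)^2)
Numerator real = 14.5*(-0.7) - (3.4)*(-0.2) = -9.47
Numerator imag = -3.4*(-0.7) - 14.5*(-0.2) = 5.28
Denominator = 0.53
Re(z) = -9.47/0.53 = -17.8679
Im(z) = 5.28/0.53 = 9.9623

Re(z) = -17.8679, Im(z) = 9.9623


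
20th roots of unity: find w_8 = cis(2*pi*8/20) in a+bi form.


Angle = 360*8/20 = 144°
a = cos(144°) = -0.8090
b = sin(144°) = 0.5878

-0.8090 + 0.5878i


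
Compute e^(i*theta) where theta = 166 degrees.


cos(166°) = -0.9703
sin(166°) = 0.2419

e^(i*166°) = -0.9703 + 0.2419i


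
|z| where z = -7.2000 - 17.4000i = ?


|z| = sqrt((-7.2)^2 + (-17.4)^2) = sqrt(51.84 + 302.76) = sqrt(354.6) = 18.8308

|z| = 18.8308


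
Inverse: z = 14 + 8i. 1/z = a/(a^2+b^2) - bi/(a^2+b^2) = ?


|z|^2 = 196+64 = 260
1/z = (14 - 8i)/260

1/z = 0.0538 - 0.0308i


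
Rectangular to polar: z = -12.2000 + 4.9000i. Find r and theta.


r = sqrt(148.84+24.01) = sqrt(172.85) = 13.1472
theta = atan2(4.9, -12.2) = 158.1177 degrees

r = 13.1472, theta = 158.1177 degrees


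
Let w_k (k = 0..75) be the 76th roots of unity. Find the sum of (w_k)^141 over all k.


The roots are w_k = w^k with w = e^(2*pi*i/76), and (w^k)^141 = (w^141)^k.
So S = 1 + u + u^2 + ... + u^(75) with u = w^141.
141 = 1*76 + 65, so 141 is not a multiple of 76: u = (w^76)^1 * w^65 = w^65 ≠ 1 (w is a primitive 76th root), while u^76 = (w^76)^141 = 1.
Geometric series: S = (1 - u^76)/(1 - u) = (1 - 1)/(1 - u) = 0

S = 0


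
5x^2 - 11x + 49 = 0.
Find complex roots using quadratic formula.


disc = (-11)^2 - 4*5*49 = 121 - 980 = -859
sqrt(|disc|) = sqrt(859) = 29.3087
Real part = 11/(2*5) = 1.1000
Imag part = 29.3087/(2*5) = 2.9309

1.1000 ± 2.9309i


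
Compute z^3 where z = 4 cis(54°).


r^3 = 4^3 = 64
n*theta = 3*54° = 162° = 162° (mod 360)
a = 64*cos(162°) = -60.8676
b = 64*sin(162°) = 19.7771

64 cis(162°) = -60.8676 + 19.7771i


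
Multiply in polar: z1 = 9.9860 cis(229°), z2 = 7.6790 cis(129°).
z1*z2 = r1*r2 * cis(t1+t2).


r = 9.9860 * 7.6790 = 76.6825
theta = 229° + 129° = 358° = 358° (mod 360)

76.6825 cis(358°)


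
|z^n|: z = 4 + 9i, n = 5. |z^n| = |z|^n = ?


|z| = sqrt(16+81) = sqrt(97) = 9.8489
|z^5| = |z|^5 = (sqrt(97))^5 = 97^2 * sqrt(97) = 9409*sqrt(97)

|z^5| = 9409*sqrt(97) ≈ 92667.9031


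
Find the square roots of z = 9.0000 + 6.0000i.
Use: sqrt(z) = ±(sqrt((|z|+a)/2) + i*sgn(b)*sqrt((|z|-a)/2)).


|z| = sqrt(81+36) = 10.8167
sqrt((|z|+a)/2) = sqrt((10.8167+9)/2) = sqrt(9.9083) = 3.1477
sqrt((|z|-a)/2) = sqrt((10.8167-9)/2) = sqrt(0.9083) = 0.9531

±(3.1477 + 0.9531i) i.e. 3.1477 + 0.9531i and -3.1477 - 0.9531i


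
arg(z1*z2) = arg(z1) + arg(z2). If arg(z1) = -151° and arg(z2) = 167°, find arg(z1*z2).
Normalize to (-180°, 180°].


arg(z1*z2) = -151° + 167° = 16°
Normalized to (-180°, 180°]: 16°

16°


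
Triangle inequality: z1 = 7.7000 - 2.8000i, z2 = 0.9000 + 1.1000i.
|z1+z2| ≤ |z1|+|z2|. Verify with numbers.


|z1| = sqrt(7.7^2 + (-2.8)^2) = sqrt(67.13) = 8.1933
|z2| = sqrt(0.9^2 + 1.1^2) = sqrt(2.02) = 1.4213
z1+z2 = 8.6000 - 1.7000i
|z1+z2| = sqrt(76.85) = 8.7664
|z1|+|z2| = 8.1933 + 1.4213 = 9.6146

|z1+z2| = 8.7664 ≤ |z1|+|z2| = 9.6146 (verified)


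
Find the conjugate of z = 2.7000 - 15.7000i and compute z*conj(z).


z_bar = 2.7000 + 15.7000i
z*z_bar = 2.7^2 + (-15.7)^2 = 7.29 + 246.49 = 253.78

z_bar = 2.7000 + 15.7000i, z*z_bar = 253.78


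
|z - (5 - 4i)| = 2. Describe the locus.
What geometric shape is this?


|z - z0| = r is a circle with center z0 and radius r.
Center = (5, -4), radius = 2

Circle with center (5, -4) and radius 2


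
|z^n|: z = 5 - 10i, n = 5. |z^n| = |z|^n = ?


|z| = sqrt(25+100) = sqrt(125) = 11.1803
|z^5| = |z|^5 = (sqrt(125))^5 = 125^2 * sqrt(125) = 15625*sqrt(125)

|z^5| = 15625*sqrt(125) ≈ 174692.8107


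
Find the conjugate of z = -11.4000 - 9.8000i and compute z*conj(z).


z_bar = -11.4000 + 9.8000i
z*z_bar = (-11.4)^2 + (-9.8)^2 = 129.96 + 96.04 = 226

z_bar = -11.4000 + 9.8000i, z*z_bar = 226


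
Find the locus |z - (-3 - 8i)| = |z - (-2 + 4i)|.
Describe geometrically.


Equal distances means the locus is the perpendicular bisector of z1 and z2.
Midpoint = ((-3+(-2))/2, (-8+4)/2) = (-2.5000, -2.0000)

Perpendicular bisector through (-2.5000, -2.0000)


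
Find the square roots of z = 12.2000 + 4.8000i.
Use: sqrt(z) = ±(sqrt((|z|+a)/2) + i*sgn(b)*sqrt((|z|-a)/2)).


|z| = sqrt(148.84+23.04) = 13.1103
sqrt((|z|+a)/2) = sqrt((13.1103+12.2)/2) = sqrt(12.6552) = 3.5574
sqrt((|z|-a)/2) = sqrt((13.1103-12.2)/2) = sqrt(0.4552) = 0.6746

±(3.5574 + 0.6746i) i.e. 3.5574 + 0.6746i and -3.5574 - 0.6746i


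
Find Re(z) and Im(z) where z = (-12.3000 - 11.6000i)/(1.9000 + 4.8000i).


Multiply by conjugate: (-12.3000 - 11.6000i)(1.9000 - 4.8000i) / (1.9^2 + 4.8^2)
Numerator real = -12.3*1.9 - (11.6)*4.8 = -79.05
Numerator imag = -11.6*1.9 - (-12.3)*4.8 = 37
Denominator = 26.65
Re(z) = -79.05/26.65 = -2.9662
Im(z) = 37/26.65 = 1.3884

Re(z) = -2.9662, Im(z) = 1.3884


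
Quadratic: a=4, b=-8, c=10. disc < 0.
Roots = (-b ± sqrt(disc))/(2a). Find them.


disc = (-8)^2 - 4*4*10 = 64 - 160 = -96
sqrt(|disc|) = sqrt(96) = 9.7980
Real part = 8/(2*4) = 1.0000
Imag part = 9.7980/(2*4) = 1.2247

1.0000 ± 1.2247i


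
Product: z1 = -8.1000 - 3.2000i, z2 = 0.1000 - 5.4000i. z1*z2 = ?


Real = -8.1*0.1 - (-3.2)*(-5.4) = -0.81 - 17.28 = -18.09
Imag = -8.1*(-5.4) + 0.1*(-3.2) = 43.74 - (0.32) = 43.42

-18.0900 + 43.4200i


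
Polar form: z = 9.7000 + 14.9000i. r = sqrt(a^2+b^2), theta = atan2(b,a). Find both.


r = sqrt(94.09+222.01) = sqrt(316.1) = 17.7792
theta = atan2(14.9, 9.7) = 56.9356 degrees

r = 17.7792, theta = 56.9356 degrees


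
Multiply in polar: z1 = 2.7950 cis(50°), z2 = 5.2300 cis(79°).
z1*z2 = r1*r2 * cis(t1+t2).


r = 2.7950 * 5.2300 = 14.6179
theta = 50° + 79° = 129° = 129° (mod 360)

14.6179 cis(129°)


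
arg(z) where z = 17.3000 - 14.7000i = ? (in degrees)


Re = 17.3, Im = -14.7
arg = atan2(-14.7, 17.3) = -40.3549 degrees

arg(z) = -40.3549 degrees


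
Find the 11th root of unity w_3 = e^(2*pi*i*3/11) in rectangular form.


Angle = 360*3/11 = 98.1818°
a = cos(98.1818°) = -0.1423
b = sin(98.1818°) = 0.9898

-0.1423 + 0.9898i


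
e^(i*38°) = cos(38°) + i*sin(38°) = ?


cos(38°) = 0.7880
sin(38°) = 0.6157

e^(i*38°) = 0.7880 + 0.6157i


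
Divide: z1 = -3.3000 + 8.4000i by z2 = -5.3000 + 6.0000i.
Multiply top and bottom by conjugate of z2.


Conjugate of z2 = -5.3000 - 6.0000i
Numerator: (-3.3000 + 8.4000i)(-5.3000 - 6.0000i) = 67.8900 - 24.7200i
Denominator: (-5.3)^2 + 6^2 = 64.09
Result = (67.8900 - 24.7200i)/64.09

1.0593 - 0.3857i


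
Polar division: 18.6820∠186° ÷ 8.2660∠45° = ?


r = 18.6820 / 8.2660 = 2.2601
theta = 186° - 45° = 141° = 141° (mod 360)

2.2601 cis(141°)


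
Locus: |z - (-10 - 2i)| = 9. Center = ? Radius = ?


|z - z0| = r is a circle with center z0 and radius r.
Center = (-10, -2), radius = 9

Circle with center (-10, -2) and radius 9


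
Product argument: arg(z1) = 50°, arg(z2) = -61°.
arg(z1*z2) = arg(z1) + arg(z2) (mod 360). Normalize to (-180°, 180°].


arg(z1*z2) = 50° - 61° = -11°
Normalized to (-180°, 180°]: -11°

-11°


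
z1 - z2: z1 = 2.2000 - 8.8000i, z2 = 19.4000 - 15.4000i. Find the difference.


Real: 2.2 - 19.4 = -17.2
Imag: -8.8 + 15.4 = 6.6

-17.2000 + 6.6000i


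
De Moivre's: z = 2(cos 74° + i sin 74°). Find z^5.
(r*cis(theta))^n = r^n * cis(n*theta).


r^5 = 2^5 = 32
n*theta = 5*74° = 370° = 10° (mod 360)
a = 32*cos(10°) = 31.5138
b = 32*sin(10°) = 5.5567

32 cis(10°) = 31.5138 + 5.5567i


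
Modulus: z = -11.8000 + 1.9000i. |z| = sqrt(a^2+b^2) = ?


|z| = sqrt((-11.8)^2 + 1.9^2) = sqrt(139.24 + 3.61) = sqrt(142.85) = 11.9520

|z| = 11.9520


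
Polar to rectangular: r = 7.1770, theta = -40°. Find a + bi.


a = 7.1770*cos(-40°) = 7.1770*0.76604 = 5.4979
b = 7.1770*sin(-40°) = 7.1770*(-0.64279) = -4.6133

5.4979 - 4.6133i


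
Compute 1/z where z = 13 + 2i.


|z|^2 = 169+4 = 173
1/z = (13 - 2i)/173

1/z = 0.0751 - 0.0116i


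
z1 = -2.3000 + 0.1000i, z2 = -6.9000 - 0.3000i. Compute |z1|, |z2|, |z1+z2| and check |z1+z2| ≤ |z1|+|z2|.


|z1| = sqrt((-2.3)^2 + 0.1^2) = sqrt(5.3) = 2.3022
|z2| = sqrt((-6.9)^2 + (-0.3)^2) = sqrt(47.7) = 6.9065
z1+z2 = -9.2000 - 0.2000i
|z1+z2| = sqrt(84.68) = 9.2022
|z1|+|z2| = 2.3022 + 6.9065 = 9.2087

|z1+z2| = 9.2022 ≤ |z1|+|z2| = 9.2087 (verified)


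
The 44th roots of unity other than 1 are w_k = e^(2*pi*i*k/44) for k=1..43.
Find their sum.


With w = e^(2*pi*i/44), all 44 of the 44th roots of unity w^0 = 1, w, ..., w^(43) sum to 0: 1 + w + ... + w^(43) = (1 - w^44)/(1 - w) = 0 since w^44 = 1, w ≠ 1.
Removing the root 1: w + w^2 + ... + w^(43) = 0 - 1 = -1

Sum = -1


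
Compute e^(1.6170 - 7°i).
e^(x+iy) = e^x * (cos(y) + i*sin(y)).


e^1.6170 = 5.0380
cos(-7°) = 0.992546
sin(-7°) = -0.12187
Real = 5.0380*0.992546 = 5.0004
Imag = 5.0380*(-0.12187) = -0.6140

5.0004 - 0.6140i


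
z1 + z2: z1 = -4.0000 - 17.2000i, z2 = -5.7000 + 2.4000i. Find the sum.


Real: -4 - 5.7 = -9.7
Imag: -17.2 + 2.4 = -14.8

-9.7000 - 14.8000i


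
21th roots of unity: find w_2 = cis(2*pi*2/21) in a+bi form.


Angle = 360*2/21 = 34.2857°
a = cos(34.2857°) = 0.8262
b = sin(34.2857°) = 0.5633

0.8262 + 0.5633i


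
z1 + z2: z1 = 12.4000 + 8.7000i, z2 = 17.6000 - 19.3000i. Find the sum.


Real: 12.4 + 17.6 = 30
Imag: 8.7 - 19.3 = -10.6

30.0000 - 10.6000i


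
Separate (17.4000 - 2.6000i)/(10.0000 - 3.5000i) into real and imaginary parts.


Multiply by conjugate: (17.4000 - 2.6000i)(10.0000 + 3.5000i) / (10^2 + (-3.5)^2)
Numerator real = 17.4*10 - (2.6)*(-3.5) = 183.1
Numerator imag = -2.6*10 - 17.4*(-3.5) = 34.9
Denominator = 112.25
Re(z) = 183.1/112.25 = 1.6312
Im(z) = 34.9/112.25 = 0.3109

Re(z) = 1.6312, Im(z) = 0.3109


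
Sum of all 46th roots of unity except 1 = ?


With w = e^(2*pi*i/46), all 46 of the 46th roots of unity w^0 = 1, w, ..., w^(45) sum to 0: 1 + w + ... + w^(45) = (1 - w^46)/(1 - w) = 0 since w^46 = 1, w ≠ 1.
Removing the root 1: w + w^2 + ... + w^(45) = 0 - 1 = -1

Sum = -1


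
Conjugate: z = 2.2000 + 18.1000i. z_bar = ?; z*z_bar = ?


z_bar = 2.2000 - 18.1000i
z*z_bar = 2.2^2 + 18.1^2 = 4.84 + 327.61 = 332.45

z_bar = 2.2000 - 18.1000i, z*z_bar = 332.45


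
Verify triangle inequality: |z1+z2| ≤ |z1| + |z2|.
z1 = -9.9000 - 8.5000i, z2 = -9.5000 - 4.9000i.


|z1| = sqrt((-9.9)^2 + (-8.5)^2) = sqrt(170.26) = 13.0484
|z2| = sqrt((-9.5)^2 + (-4.9)^2) = sqrt(114.26) = 10.6892
z1+z2 = -19.4000 - 13.4000i
|z1+z2| = sqrt(555.92) = 23.5780
|z1|+|z2| = 13.0484 + 10.6892 = 23.7376

|z1+z2| = 23.5780 ≤ |z1|+|z2| = 23.7376 (verified)


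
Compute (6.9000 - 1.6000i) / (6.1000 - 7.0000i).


Conjugate of z2 = 6.1000 + 7.0000i
Numerator: (6.9000 - 1.6000i)(6.1000 + 7.0000i) = 53.2900 + 38.5400i
Denominator: 6.1^2 + (-7)^2 = 86.21
Result = (53.2900 + 38.5400i)/86.21

0.6181 + 0.4470i


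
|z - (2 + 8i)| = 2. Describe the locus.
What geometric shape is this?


|z - z0| = r is a circle with center z0 and radius r.
Center = (2, 8), radius = 2

Circle with center (2, 8) and radius 2


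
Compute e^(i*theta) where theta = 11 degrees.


cos(11°) = 0.9816
sin(11°) = 0.1908

e^(i*11°) = 0.9816 + 0.1908i


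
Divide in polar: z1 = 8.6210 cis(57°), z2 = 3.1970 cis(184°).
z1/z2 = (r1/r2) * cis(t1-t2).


r = 8.6210 / 3.1970 = 2.6966
theta = 57° - 184° = -127° = 233° (mod 360)

2.6966 cis(233°)


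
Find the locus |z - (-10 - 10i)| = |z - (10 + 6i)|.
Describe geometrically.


Equal distances means the locus is the perpendicular bisector of z1 and z2.
Midpoint = ((-10+10)/2, (-10+6)/2) = (0, -2.0000)

Perpendicular bisector through (0, -2.0000)


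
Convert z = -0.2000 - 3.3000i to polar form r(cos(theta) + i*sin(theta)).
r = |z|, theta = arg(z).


r = sqrt(0.04+10.89) = sqrt(10.93) = 3.3061
theta = atan2(-3.3, -0.2) = -93.4682 degrees

r = 3.3061, theta = -93.4682 degrees


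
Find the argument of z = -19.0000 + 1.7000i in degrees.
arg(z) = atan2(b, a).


Re = -19, Im = 1.7
arg = atan2(1.7, -19) = 174.8872 degrees

arg(z) = 174.8872 degrees


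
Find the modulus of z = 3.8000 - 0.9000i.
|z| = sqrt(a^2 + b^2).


|z| = sqrt(3.8^2 + (-0.9)^2) = sqrt(14.44 + 0.81) = sqrt(15.25) = 3.9051

|z| = 3.9051


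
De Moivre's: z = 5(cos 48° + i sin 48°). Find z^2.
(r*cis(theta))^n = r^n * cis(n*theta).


r^2 = 5^2 = 25
n*theta = 2*48° = 96° = 96° (mod 360)
a = 25*cos(96°) = -2.6132
b = 25*sin(96°) = 24.8630

25 cis(96°) = -2.6132 + 24.8630i


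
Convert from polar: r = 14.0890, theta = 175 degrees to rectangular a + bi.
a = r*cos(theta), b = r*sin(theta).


a = 14.0890*cos(175°) = 14.0890*(-0.996195) = -14.0354
b = 14.0890*sin(175°) = 14.0890*0.087156 = 1.2279

-14.0354 + 1.2279i


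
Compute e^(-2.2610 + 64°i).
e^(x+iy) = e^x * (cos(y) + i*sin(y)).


e^-2.2610 = 0.1042
cos(64°) = 0.4384
sin(64°) = 0.8988
Real = 0.1042*0.4384 = 0.0457
Imag = 0.1042*0.8988 = 0.0937

0.0457 + 0.0937i


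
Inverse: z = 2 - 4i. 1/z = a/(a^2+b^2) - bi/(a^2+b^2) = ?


|z|^2 = 4+16 = 20
1/z = (2 + 4i)/20

1/z = 0.1000 + 0.2000i


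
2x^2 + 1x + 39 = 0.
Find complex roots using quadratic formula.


disc = 1^2 - 4*2*39 = 1 - 312 = -311
sqrt(|disc|) = sqrt(311) = 17.6352
Real part = -1/(2*2) = -0.2500
Imag part = 17.6352/(2*2) = 4.4088

-0.2500 ± 4.4088i


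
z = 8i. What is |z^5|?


|z| = sqrt(0+64) = sqrt(64) = 8
|z^5| = |z|^5 = 8^5 = 32768

|z^5| = 32768


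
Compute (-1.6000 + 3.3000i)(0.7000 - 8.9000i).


Real = -1.6*0.7 - 3.3*(-8.9) = -1.12 - (-29.37) = 28.25
Imag = -1.6*(-8.9) + 0.7*3.3 = 14.24 + 2.31 = 16.55

28.2500 + 16.5500i


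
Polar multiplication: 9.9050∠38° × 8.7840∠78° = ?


r = 9.9050 * 8.7840 = 87.0055
theta = 38° + 78° = 116° = 116° (mod 360)

87.0055 cis(116°)


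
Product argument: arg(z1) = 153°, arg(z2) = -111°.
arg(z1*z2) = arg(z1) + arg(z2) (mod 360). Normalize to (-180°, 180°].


arg(z1*z2) = 153° - 111° = 42°
Normalized to (-180°, 180°]: 42°

42°


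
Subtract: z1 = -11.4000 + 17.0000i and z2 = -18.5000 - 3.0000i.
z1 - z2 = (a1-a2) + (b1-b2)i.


Real: -11.4 + 18.5 = 7.1
Imag: 17 + 3 = 20

7.1000 + 20.0000i


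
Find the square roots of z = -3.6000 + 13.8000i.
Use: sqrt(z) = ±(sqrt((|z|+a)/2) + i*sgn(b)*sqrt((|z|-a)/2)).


|z| = sqrt(12.96+190.44) = 14.2618
sqrt((|z|+a)/2) = sqrt((14.2618+(-3.6))/2) = sqrt(5.3309) = 2.3089
sqrt((|z|-a)/2) = sqrt((14.2618-(-3.6))/2) = sqrt(8.9309) = 2.9885

±(2.3089 + 2.9885i) i.e. 2.3089 + 2.9885i and -2.3089 - 2.9885i


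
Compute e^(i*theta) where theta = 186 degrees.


cos(186°) = -0.9945
sin(186°) = -0.1045

e^(i*186°) = -0.9945 - 0.1045i


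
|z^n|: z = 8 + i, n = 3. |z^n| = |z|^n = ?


|z| = sqrt(64+1) = sqrt(65) = 8.0623
|z^3| = |z|^3 = (sqrt(65))^3 = 65*sqrt(65)

|z^3| = 65*sqrt(65) ≈ 524.0468


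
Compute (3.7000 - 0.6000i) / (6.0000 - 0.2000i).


Conjugate of z2 = 6.0000 + 0.2000i
Numerator: (3.7000 - 0.6000i)(6.0000 + 0.2000i) = 22.3200 - 2.8600i
Denominator: 6^2 + (-0.2)^2 = 36.04
Result = (22.3200 - 2.8600i)/36.04

0.6193 - 0.0794i


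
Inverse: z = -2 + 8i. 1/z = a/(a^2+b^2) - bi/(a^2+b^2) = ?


|z|^2 = 4+64 = 68
1/z = (-2 - 8i)/68

1/z = -0.0294 - 0.1176i


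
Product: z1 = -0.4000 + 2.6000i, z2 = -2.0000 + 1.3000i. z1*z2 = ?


Real = -0.4*(-2) - 2.6*1.3 = 0.8 - 3.38 = -2.58
Imag = -0.4*1.3 - (2)*2.6 = -0.52 - (5.2) = -5.72

-2.5800 - 5.7200i


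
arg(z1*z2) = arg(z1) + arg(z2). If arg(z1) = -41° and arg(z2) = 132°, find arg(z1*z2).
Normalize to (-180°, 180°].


arg(z1*z2) = -41° + 132° = 91°
Normalized to (-180°, 180°]: 91°

91°


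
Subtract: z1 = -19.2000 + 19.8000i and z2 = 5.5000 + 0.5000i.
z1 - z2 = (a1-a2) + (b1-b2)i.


Real: -19.2 - 5.5 = -24.7
Imag: 19.8 - 0.5 = 19.3

-24.7000 + 19.3000i


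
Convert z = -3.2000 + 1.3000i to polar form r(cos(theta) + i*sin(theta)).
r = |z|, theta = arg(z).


r = sqrt(10.24+1.69) = sqrt(11.93) = 3.4540
theta = atan2(1.3, -3.2) = 157.8906 degrees

r = 3.4540, theta = 157.8906 degrees


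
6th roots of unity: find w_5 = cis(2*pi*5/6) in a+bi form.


Angle = 360*5/6 = 300°
a = cos(300°) = 0.5000
b = sin(300°) = -0.8660

0.5000 - 0.8660i


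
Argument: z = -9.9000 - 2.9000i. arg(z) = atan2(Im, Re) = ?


Re = -9.9, Im = -2.9
arg = atan2(-2.9, -9.9) = -163.6731 degrees

arg(z) = -163.6731 degrees


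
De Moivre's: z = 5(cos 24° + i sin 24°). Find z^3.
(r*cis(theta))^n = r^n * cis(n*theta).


r^3 = 5^3 = 125
n*theta = 3*24° = 72° = 72° (mod 360)
a = 125*cos(72°) = 38.6271
b = 125*sin(72°) = 118.8821

125 cis(72°) = 38.6271 + 118.8821i


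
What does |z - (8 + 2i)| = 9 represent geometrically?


|z - z0| = r is a circle with center z0 and radius r.
Center = (8, 2), radius = 9

Circle with center (8, 2) and radius 9


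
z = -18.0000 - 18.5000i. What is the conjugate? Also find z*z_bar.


z_bar = -18.0000 + 18.5000i
z*z_bar = (-18)^2 + (-18.5)^2 = 324 + 342.25 = 666.25

z_bar = -18.0000 + 18.5000i, z*z_bar = 666.25


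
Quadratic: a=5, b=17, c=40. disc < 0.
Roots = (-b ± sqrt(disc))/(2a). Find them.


disc = 17^2 - 4*5*40 = 289 - 800 = -511
sqrt(|disc|) = sqrt(511) = 22.6053
Real part = -17/(2*5) = -1.7000
Imag part = 22.6053/(2*5) = 2.2605

-1.7000 ± 2.2605i


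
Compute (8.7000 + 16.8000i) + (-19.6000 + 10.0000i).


Real: 8.7 - 19.6 = -10.9
Imag: 16.8 + 10 = 26.8

-10.9000 + 26.8000i


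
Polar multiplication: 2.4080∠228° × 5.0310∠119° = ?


r = 2.4080 * 5.0310 = 12.1146
theta = 228° + 119° = 347° = 347° (mod 360)

12.1146 cis(347°)


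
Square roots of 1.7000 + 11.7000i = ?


|z| = sqrt(2.89+136.89) = 11.8229
sqrt((|z|+a)/2) = sqrt((11.8229+1.7)/2) = sqrt(6.7614) = 2.6003
sqrt((|z|-a)/2) = sqrt((11.8229-1.7)/2) = sqrt(5.0614) = 2.2498

±(2.6003 + 2.2498i) i.e. 2.6003 + 2.2498i and -2.6003 - 2.2498i


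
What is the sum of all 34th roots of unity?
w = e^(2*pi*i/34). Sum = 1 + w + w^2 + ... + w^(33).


The sum of all 34th roots of unity is 0.
Geometric series: (1 - w^34)/(1 - w) = (1-1)/(1-w) = 0 since w^34 = 1, w ≠ 1.
Alternatively: coefficient of z^33 in z^34 - 1 is 0.

0


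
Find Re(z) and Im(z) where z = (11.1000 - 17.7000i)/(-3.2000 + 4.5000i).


Multiply by conjugate: (11.1000 - 17.7000i)(-3.2000 - 4.5000i) / ((-3.2)^2 + 4.5^2)
Numerator real = 11.1*(-3.2) - (17.7)*4.5 = -115.17
Numerator imag = -17.7*(-3.2) - 11.1*4.5 = 6.69
Denominator = 30.49
Re(z) = -115.17/30.49 = -3.7773
Im(z) = 6.69/30.49 = 0.2194

Re(z) = -3.7773, Im(z) = 0.2194


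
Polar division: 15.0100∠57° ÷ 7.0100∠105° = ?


r = 15.0100 / 7.0100 = 2.1412
theta = 57° - 105° = -48° = 312° (mod 360)

2.1412 cis(312°)


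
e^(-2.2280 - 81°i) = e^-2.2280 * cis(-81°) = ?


e^-2.2280 = 0.10774
cos(-81°) = 0.1564
sin(-81°) = -0.9877
Real = 0.10774*0.1564 = 0.0169
Imag = 0.10774*(-0.9877) = -0.1064

0.0169 - 0.1064i


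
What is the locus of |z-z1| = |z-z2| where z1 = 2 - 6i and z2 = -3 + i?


Equal distances means the locus is the perpendicular bisector of z1 and z2.
Midpoint = ((2+(-3))/2, (-6+1)/2) = (-0.5000, -2.5000)

Perpendicular bisector through (-0.5000, -2.5000)


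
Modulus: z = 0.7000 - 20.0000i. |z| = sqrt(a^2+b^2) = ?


|z| = sqrt(0.7^2 + (-20)^2) = sqrt(0.49 + 400) = sqrt(400.49) = 20.0122

|z| = 20.0122


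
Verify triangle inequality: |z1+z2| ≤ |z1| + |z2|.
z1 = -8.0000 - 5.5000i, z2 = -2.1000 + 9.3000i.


|z1| = sqrt((-8)^2 + (-5.5)^2) = sqrt(94.25) = 9.7082
|z2| = sqrt((-2.1)^2 + 9.3^2) = sqrt(90.9) = 9.5341
z1+z2 = -10.1000 + 3.8000i
|z1+z2| = sqrt(116.45) = 10.7912
|z1|+|z2| = 9.7082 + 9.5341 = 19.2423

|z1+z2| = 10.7912 ≤ |z1|+|z2| = 19.2423 (verified)


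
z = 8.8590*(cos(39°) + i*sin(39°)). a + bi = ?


a = 8.8590*cos(39°) = 8.8590*0.777146 = 6.8847
b = 8.8590*sin(39°) = 8.8590*0.62932 = 5.5751

6.8847 + 5.5751i


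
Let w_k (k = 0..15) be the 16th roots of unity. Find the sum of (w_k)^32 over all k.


The roots are w_k = w^k with w = e^(2*pi*i/16), and (w^k)^32 = (w^32)^k.
So S = 1 + u + u^2 + ... + u^(15) with u = w^32.
32 = 2*16 + 0, so 32 is a multiple of 16 and u = (w^16)^2 = 1.
Every one of the 16 terms equals 1: S = 16

S = 16


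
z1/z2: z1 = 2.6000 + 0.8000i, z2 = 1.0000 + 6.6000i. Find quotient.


Conjugate of z2 = 1.0000 - 6.6000i
Numerator: (2.6000 + 0.8000i)(1.0000 - 6.6000i) = 7.8800 - 16.3600i
Denominator: 1^2 + 6.6^2 = 44.56
Result = (7.8800 - 16.3600i)/44.56

0.1768 - 0.3671i


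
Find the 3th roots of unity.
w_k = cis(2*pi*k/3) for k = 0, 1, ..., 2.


The 3th roots of unity are cis(360k/3°) for k=0..2
Angle step = 360/3 = 120°
Primitive root: cis(120°)
Primitive root = -0.5000 + 0.8660i

3 roots at angles: 0°, 120°, 240°


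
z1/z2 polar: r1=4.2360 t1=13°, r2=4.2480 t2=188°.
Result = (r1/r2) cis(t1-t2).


r = 4.2360 / 4.2480 = 0.9972
theta = 13° - 188° = -175° = 185° (mod 360)

0.9972 cis(185°)


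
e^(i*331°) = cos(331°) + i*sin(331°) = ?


cos(331°) = 0.8746
sin(331°) = -0.4848

e^(i*331°) = 0.8746 - 0.4848i


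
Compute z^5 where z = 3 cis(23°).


r^5 = 3^5 = 243
n*theta = 5*23° = 115° = 115° (mod 360)
a = 243*cos(115°) = -102.6962
b = 243*sin(115°) = 220.2328

243 cis(115°) = -102.6962 + 220.2328i


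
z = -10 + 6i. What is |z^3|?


|z| = sqrt(100+36) = sqrt(136) = 11.6619
|z^3| = |z|^3 = (sqrt(136))^3 = 136*sqrt(136)

|z^3| = 136*sqrt(136) ≈ 1586.0189


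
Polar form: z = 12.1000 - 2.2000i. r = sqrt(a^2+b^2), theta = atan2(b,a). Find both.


r = sqrt(146.41+4.84) = sqrt(151.25) = 12.2984
theta = atan2(-2.2, 12.1) = -10.3048 degrees

r = 12.2984, theta = -10.3048 degrees


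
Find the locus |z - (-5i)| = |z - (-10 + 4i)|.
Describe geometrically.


Equal distances means the locus is the perpendicular bisector of z1 and z2.
Midpoint = ((0+(-10))/2, (-5+4)/2) = (-5.0000, -0.5000)

Perpendicular bisector through (-5.0000, -0.5000)


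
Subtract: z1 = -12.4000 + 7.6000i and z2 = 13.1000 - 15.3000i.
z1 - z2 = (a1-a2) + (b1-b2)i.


Real: -12.4 - 13.1 = -25.5
Imag: 7.6 + 15.3 = 22.9

-25.5000 + 22.9000i


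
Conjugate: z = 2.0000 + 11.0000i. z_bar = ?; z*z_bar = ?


z_bar = 2.0000 - 11.0000i
z*z_bar = 2^2 + 11^2 = 4 + 121 = 125

z_bar = 2.0000 - 11.0000i, z*z_bar = 125


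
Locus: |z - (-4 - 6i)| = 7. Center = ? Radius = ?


|z - z0| = r is a circle with center z0 and radius r.
Center = (-4, -6), radius = 7

Circle with center (-4, -6) and radius 7


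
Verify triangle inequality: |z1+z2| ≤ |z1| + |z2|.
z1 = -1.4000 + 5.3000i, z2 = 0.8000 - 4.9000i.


|z1| = sqrt((-1.4)^2 + 5.3^2) = sqrt(30.05) = 5.4818
|z2| = sqrt(0.8^2 + (-4.9)^2) = sqrt(24.65) = 4.9649
z1+z2 = -0.6000 + 0.4000i
|z1+z2| = sqrt(0.52) = 0.7211
|z1|+|z2| = 5.4818 + 4.9649 = 10.4467

|z1+z2| = 0.7211 ≤ |z1|+|z2| = 10.4467 (verified)


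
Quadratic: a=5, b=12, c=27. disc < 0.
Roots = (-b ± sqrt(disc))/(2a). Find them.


disc = 12^2 - 4*5*27 = 144 - 540 = -396
sqrt(|disc|) = sqrt(396) = 19.8997
Real part = -12/(2*5) = -1.2000
Imag part = 19.8997/(2*5) = 1.9900

-1.2000 ± 1.9900i


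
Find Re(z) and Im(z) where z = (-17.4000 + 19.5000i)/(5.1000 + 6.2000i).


Multiply by conjugate: (-17.4000 + 19.5000i)(5.1000 - 6.2000i) / (5.1^2 + 6.2^2)
Numerator real = -17.4*5.1 + 19.5*6.2 = 32.16
Numerator imag = 19.5*5.1 - (-17.4)*6.2 = 207.33
Denominator = 64.45
Re(z) = 32.16/64.45 = 0.4990
Im(z) = 207.33/64.45 = 3.2169

Re(z) = 0.4990, Im(z) = 3.2169


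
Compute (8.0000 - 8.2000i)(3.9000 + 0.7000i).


Real = 8*3.9 - (-8.2)*0.7 = 31.2 - (-5.74) = 36.94
Imag = 8*0.7 + 3.9*(-8.2) = 5.6 - (31.98) = -26.38

36.9400 - 26.3800i


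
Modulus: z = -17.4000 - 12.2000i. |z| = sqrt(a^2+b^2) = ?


|z| = sqrt((-17.4)^2 + (-12.2)^2) = sqrt(302.76 + 148.84) = sqrt(451.6) = 21.2509

|z| = 21.2509


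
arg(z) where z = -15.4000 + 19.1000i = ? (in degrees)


Re = -15.4, Im = 19.1
arg = atan2(19.1, -15.4) = 128.8786 degrees

arg(z) = 128.8786 degrees


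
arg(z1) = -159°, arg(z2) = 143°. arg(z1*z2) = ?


arg(z1*z2) = -159° + 143° = -16°
Normalized to (-180°, 180°]: -16°

-16°


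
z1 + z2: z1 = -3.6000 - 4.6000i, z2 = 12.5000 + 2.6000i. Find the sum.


Real: -3.6 + 12.5 = 8.9
Imag: -4.6 + 2.6 = -2

8.9000 - 2.0000i


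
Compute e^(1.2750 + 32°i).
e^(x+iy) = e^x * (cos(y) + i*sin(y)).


e^1.2750 = 3.5787
cos(32°) = 0.84805
sin(32°) = 0.5299
Real = 3.5787*0.84805 = 3.0349
Imag = 3.5787*0.5299 = 1.8964

3.0349 + 1.8964i


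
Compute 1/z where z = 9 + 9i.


|z|^2 = 81+81 = 162
1/z = (9 - 9i)/162

1/z = 0.0556 - 0.0556i


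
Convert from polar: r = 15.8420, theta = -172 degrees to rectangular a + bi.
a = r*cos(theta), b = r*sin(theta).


a = 15.8420*cos(-172°) = 15.8420*(-0.990268) = -15.6878
b = 15.8420*sin(-172°) = 15.8420*(-0.139173) = -2.2048

-15.6878 - 2.2048i


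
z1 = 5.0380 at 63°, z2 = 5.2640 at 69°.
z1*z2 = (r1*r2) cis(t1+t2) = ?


r = 5.0380 * 5.2640 = 26.5200
theta = 63° + 69° = 132° = 132° (mod 360)

26.5200 cis(132°)


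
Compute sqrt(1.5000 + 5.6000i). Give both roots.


|z| = sqrt(2.25+31.36) = 5.7974
sqrt((|z|+a)/2) = sqrt((5.7974+1.5)/2) = sqrt(3.6487) = 1.9102
sqrt((|z|-a)/2) = sqrt((5.7974-1.5)/2) = sqrt(2.1487) = 1.4658

±(1.9102 + 1.4658i) i.e. 1.9102 + 1.4658i and -1.9102 - 1.4658i


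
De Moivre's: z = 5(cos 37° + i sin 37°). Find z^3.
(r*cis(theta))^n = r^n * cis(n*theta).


r^3 = 5^3 = 125
n*theta = 3*37° = 111° = 111° (mod 360)
a = 125*cos(111°) = -44.7960
b = 125*sin(111°) = 116.6976

125 cis(111°) = -44.7960 + 116.6976i


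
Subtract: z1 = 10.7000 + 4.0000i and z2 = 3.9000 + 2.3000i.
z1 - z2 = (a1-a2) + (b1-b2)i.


Real: 10.7 - 3.9 = 6.8
Imag: 4 - 2.3 = 1.7

6.8000 + 1.7000i


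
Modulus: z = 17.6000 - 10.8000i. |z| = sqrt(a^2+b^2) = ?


|z| = sqrt(17.6^2 + (-10.8)^2) = sqrt(309.76 + 116.64) = sqrt(426.4) = 20.6495

|z| = 20.6495


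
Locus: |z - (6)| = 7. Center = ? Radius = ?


|z - z0| = r is a circle with center z0 and radius r.
Center = (6, 0), radius = 7

Circle with center (6, 0) and radius 7


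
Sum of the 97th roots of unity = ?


The sum of all 97th roots of unity is 0.
Geometric series: (1 - w^97)/(1 - w) = (1-1)/(1-w) = 0 since w^97 = 1, w ≠ 1.
Alternatively: coefficient of z^96 in z^97 - 1 is 0.

0


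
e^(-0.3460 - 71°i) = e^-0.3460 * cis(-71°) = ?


e^-0.3460 = 0.7075
cos(-71°) = 0.32557
sin(-71°) = -0.94552
Real = 0.7075*0.32557 = 0.2303
Imag = 0.7075*(-0.94552) = -0.6690

0.2303 - 0.6690i


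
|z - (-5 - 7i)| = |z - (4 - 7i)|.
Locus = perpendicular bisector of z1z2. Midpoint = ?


Equal distances means the locus is the perpendicular bisector of z1 and z2.
Midpoint = ((-5+4)/2, (-7+(-7))/2) = (-0.5000, -7.0000)

Perpendicular bisector through (-0.5000, -7.0000)


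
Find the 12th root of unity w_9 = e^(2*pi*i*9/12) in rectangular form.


Angle = 360*9/12 = 270°
a = cos(270°) = 0
b = sin(270°) = -1.0000

0 - 1.0000i


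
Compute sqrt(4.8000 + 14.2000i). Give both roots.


|z| = sqrt(23.04+201.64) = 14.9893
sqrt((|z|+a)/2) = sqrt((14.9893+4.8)/2) = sqrt(9.8947) = 3.1456
sqrt((|z|-a)/2) = sqrt((14.9893-4.8)/2) = sqrt(5.0947) = 2.2571

±(3.1456 + 2.2571i) i.e. 3.1456 + 2.2571i and -3.1456 - 2.2571i


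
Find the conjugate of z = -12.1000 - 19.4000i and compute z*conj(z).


z_bar = -12.1000 + 19.4000i
z*z_bar = (-12.1)^2 + (-19.4)^2 = 146.41 + 376.36 = 522.77

z_bar = -12.1000 + 19.4000i, z*z_bar = 522.77


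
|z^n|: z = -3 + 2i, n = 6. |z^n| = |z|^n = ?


|z| = sqrt(9+4) = sqrt(13) = 3.6056
|z^6| = |z|^6 = (sqrt(13))^6 = 13^3 = 2197

|z^6| = 2197


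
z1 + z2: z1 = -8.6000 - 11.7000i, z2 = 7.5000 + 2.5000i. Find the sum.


Real: -8.6 + 7.5 = -1.1
Imag: -11.7 + 2.5 = -9.2

-1.1000 - 9.2000i


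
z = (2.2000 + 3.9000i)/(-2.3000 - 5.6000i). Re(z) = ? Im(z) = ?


Multiply by conjugate: (2.2000 + 3.9000i)(-2.3000 + 5.6000i) / ((-2.3)^2 + (-5.6)^2)
Numerator real = 2.2*(-2.3) + 3.9*(-5.6) = -26.9
Numerator imag = 3.9*(-2.3) - 2.2*(-5.6) = 3.35
Denominator = 36.65
Re(z) = -26.9/36.65 = -0.7340
Im(z) = 3.35/36.65 = 0.0914

Re(z) = -0.7340, Im(z) = 0.0914


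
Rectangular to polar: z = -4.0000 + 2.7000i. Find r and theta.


r = sqrt(16+7.29) = sqrt(23.29) = 4.8260
theta = atan2(2.7, -4) = 145.9807 degrees

r = 4.8260, theta = 145.9807 degrees


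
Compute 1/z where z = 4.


|z|^2 = 16+0 = 16
1/z = (4 - 0i)/16

1/z = 0.2500 + 0i


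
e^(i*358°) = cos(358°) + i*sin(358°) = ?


cos(358°) = 0.9994
sin(358°) = -0.0349

e^(i*358°) = 0.9994 - 0.0349i


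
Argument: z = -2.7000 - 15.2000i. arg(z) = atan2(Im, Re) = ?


Re = -2.7, Im = -15.2
arg = atan2(-15.2, -2.7) = -100.0725 degrees

arg(z) = -100.0725 degrees


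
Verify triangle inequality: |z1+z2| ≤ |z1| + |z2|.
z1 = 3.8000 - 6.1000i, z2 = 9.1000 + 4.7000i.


|z1| = sqrt(3.8^2 + (-6.1)^2) = sqrt(51.65) = 7.1868
|z2| = sqrt(9.1^2 + 4.7^2) = sqrt(104.9) = 10.2421
z1+z2 = 12.9000 - 1.4000i
|z1+z2| = sqrt(168.37) = 12.9757
|z1|+|z2| = 7.1868 + 10.2421 = 17.4289

|z1+z2| = 12.9757 ≤ |z1|+|z2| = 17.4289 (verified)


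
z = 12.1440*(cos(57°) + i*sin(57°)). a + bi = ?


a = 12.1440*cos(57°) = 12.1440*0.54464 = 6.6141
b = 12.1440*sin(57°) = 12.1440*0.83867 = 10.1848

6.6141 + 10.1848i


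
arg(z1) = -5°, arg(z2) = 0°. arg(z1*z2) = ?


arg(z1*z2) = -5° + 0° = -5°
Normalized to (-180°, 180°]: -5°

-5°


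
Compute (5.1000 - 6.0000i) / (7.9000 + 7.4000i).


Conjugate of z2 = 7.9000 - 7.4000i
Numerator: (5.1000 - 6.0000i)(7.9000 - 7.4000i) = -4.1100 - 85.1400i
Denominator: 7.9^2 + 7.4^2 = 117.17
Result = (-4.1100 - 85.1400i)/117.17

-0.0351 - 0.7266i


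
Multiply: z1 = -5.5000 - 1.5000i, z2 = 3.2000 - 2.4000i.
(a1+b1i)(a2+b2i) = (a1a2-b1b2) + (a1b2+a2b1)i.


Real = -5.5*3.2 - (-1.5)*(-2.4) = -17.6 - 3.6 = -21.2
Imag = -5.5*(-2.4) + 3.2*(-1.5) = 13.2 - (4.8) = 8.4

-21.2000 + 8.4000i


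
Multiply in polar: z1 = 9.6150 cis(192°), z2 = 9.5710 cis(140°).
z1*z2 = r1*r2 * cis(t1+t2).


r = 9.6150 * 9.5710 = 92.0252
theta = 192° + 140° = 332° = 332° (mod 360)

92.0252 cis(332°)


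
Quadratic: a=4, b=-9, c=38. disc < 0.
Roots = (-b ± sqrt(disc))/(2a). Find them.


disc = (-9)^2 - 4*4*38 = 81 - 608 = -527
sqrt(|disc|) = sqrt(527) = 22.9565
Real part = 9/(2*4) = 1.1250
Imag part = 22.9565/(2*4) = 2.8696

1.1250 ± 2.8696i


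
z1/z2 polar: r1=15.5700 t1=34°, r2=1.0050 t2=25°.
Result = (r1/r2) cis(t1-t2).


r = 15.5700 / 1.0050 = 15.4925
theta = 34° - 25° = 9° = 9° (mod 360)

15.4925 cis(9°)


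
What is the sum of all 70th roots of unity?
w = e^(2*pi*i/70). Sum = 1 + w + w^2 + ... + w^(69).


The sum of all 70th roots of unity is 0.
Geometric series: (1 - w^70)/(1 - w) = (1-1)/(1-w) = 0 since w^70 = 1, w ≠ 1.
Alternatively: coefficient of z^69 in z^70 - 1 is 0.

0


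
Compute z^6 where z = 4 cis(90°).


r^6 = 4^6 = 4096
n*theta = 6*90° = 540° = 180° (mod 360)
a = 4096*cos(180°) = -4096.0000
b = 4096*sin(180°) = 0

4096 cis(180°) = -4096.0000 + 0i


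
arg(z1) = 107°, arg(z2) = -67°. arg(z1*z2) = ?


arg(z1*z2) = 107° - 67° = 40°
Normalized to (-180°, 180°]: 40°

40°


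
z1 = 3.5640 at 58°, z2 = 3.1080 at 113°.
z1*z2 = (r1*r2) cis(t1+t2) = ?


r = 3.5640 * 3.1080 = 11.0769
theta = 58° + 113° = 171° = 171° (mod 360)

11.0769 cis(171°)


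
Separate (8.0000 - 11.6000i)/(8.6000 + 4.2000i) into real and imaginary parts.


Multiply by conjugate: (8.0000 - 11.6000i)(8.6000 - 4.2000i) / (8.6^2 + 4.2^2)
Numerator real = 8*8.6 - (11.6)*4.2 = 20.08
Numerator imag = -11.6*8.6 - 8*4.2 = -133.36
Denominator = 91.6
Re(z) = 20.08/91.6 = 0.2192
Im(z) = -133.36/91.6 = -1.4559

Re(z) = 0.2192, Im(z) = -1.4559


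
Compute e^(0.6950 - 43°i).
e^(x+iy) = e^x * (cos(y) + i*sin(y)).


e^0.6950 = 2.0037
cos(-43°) = 0.73135
sin(-43°) = -0.682
Real = 2.0037*0.73135 = 1.4654
Imag = 2.0037*(-0.682) = -1.3665

1.4654 - 1.3665i


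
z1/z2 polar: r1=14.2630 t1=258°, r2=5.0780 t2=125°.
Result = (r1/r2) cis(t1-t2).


r = 14.2630 / 5.0780 = 2.8088
theta = 258° - 125° = 133° = 133° (mod 360)

2.8088 cis(133°)


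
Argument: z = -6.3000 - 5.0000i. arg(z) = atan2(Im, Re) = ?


Re = -6.3, Im = -5
arg = atan2(-5, -6.3) = -141.5627 degrees

arg(z) = -141.5627 degrees


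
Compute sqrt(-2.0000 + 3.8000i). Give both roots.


|z| = sqrt(4+14.44) = 4.2942
sqrt((|z|+a)/2) = sqrt((4.2942+(-2))/2) = sqrt(1.1471) = 1.0710
sqrt((|z|-a)/2) = sqrt((4.2942-(-2))/2) = sqrt(3.1471) = 1.7740

±(1.0710 + 1.7740i) i.e. 1.0710 + 1.7740i and -1.0710 - 1.7740i


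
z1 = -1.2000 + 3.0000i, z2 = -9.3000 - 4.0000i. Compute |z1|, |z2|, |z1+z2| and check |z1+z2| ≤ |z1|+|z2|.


|z1| = sqrt((-1.2)^2 + 3^2) = sqrt(10.44) = 3.2311
|z2| = sqrt((-9.3)^2 + (-4)^2) = sqrt(102.49) = 10.1237
z1+z2 = -10.5000 - i
|z1+z2| = sqrt(111.25) = 10.5475
|z1|+|z2| = 3.2311 + 10.1237 = 13.3548

|z1+z2| = 10.5475 ≤ |z1|+|z2| = 13.3548 (verified)


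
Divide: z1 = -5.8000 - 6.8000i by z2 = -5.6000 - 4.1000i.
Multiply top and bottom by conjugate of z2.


Conjugate of z2 = -5.6000 + 4.1000i
Numerator: (-5.8000 - 6.8000i)(-5.6000 + 4.1000i) = 60.3600 + 14.3000i
Denominator: (-5.6)^2 + (-4.1)^2 = 48.17
Result = (60.3600 + 14.3000i)/48.17

1.2531 + 0.2969i


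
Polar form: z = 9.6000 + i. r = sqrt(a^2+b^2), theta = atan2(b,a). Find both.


r = sqrt(92.16+1) = sqrt(93.16) = 9.6519
theta = atan2(1, 9.6) = 5.9469 degrees

r = 9.6519, theta = 5.9469 degrees


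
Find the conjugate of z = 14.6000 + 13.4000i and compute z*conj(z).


z_bar = 14.6000 - 13.4000i
z*z_bar = 14.6^2 + 13.4^2 = 213.16 + 179.56 = 392.72

z_bar = 14.6000 - 13.4000i, z*z_bar = 392.72


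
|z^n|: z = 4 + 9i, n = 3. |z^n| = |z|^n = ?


|z| = sqrt(16+81) = sqrt(97) = 9.8489
|z^3| = |z|^3 = (sqrt(97))^3 = 97*sqrt(97)

|z^3| = 97*sqrt(97) ≈ 955.3392


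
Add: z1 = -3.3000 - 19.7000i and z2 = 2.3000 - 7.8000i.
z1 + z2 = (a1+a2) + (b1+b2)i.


Real: -3.3 + 2.3 = -1
Imag: -19.7 - 7.8 = -27.5

-1.0000 - 27.5000i


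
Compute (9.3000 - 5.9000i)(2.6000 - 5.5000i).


Real = 9.3*2.6 - (-5.9)*(-5.5) = 24.18 - 32.45 = -8.27
Imag = 9.3*(-5.5) + 2.6*(-5.9) = -51.15 - (15.34) = -66.49

-8.2700 - 66.4900i


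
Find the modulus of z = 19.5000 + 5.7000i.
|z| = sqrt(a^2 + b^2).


|z| = sqrt(19.5^2 + 5.7^2) = sqrt(380.25 + 32.49) = sqrt(412.74) = 20.3160

|z| = 20.3160


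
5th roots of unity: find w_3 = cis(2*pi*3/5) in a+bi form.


Angle = 360*3/5 = 216°
a = cos(216°) = -0.8090
b = sin(216°) = -0.5878

-0.8090 - 0.5878i


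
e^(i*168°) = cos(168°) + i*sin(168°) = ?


cos(168°) = -0.9781
sin(168°) = 0.2079

e^(i*168°) = -0.9781 + 0.2079i


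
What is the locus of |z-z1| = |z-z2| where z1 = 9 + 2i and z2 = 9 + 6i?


Equal distances means the locus is the perpendicular bisector of z1 and z2.
Midpoint = ((9+9)/2, (2+6)/2) = (9.0000, 4.0000)

Perpendicular bisector through (9.0000, 4.0000)


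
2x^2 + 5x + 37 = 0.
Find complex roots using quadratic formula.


disc = 5^2 - 4*2*37 = 25 - 296 = -271
sqrt(|disc|) = sqrt(271) = 16.4621
Real part = -5/(2*2) = -1.2500
Imag part = 16.4621/(2*2) = 4.1155

-1.2500 ± 4.1155i


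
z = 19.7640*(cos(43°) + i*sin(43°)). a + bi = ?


a = 19.7640*cos(43°) = 19.7640*0.731354 = 14.4545
b = 19.7640*sin(43°) = 19.7640*0.682 = 13.4790

14.4545 + 13.4790i


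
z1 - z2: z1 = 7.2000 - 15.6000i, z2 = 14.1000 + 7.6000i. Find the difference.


Real: 7.2 - 14.1 = -6.9
Imag: -15.6 - 7.6 = -23.2

-6.9000 - 23.2000i


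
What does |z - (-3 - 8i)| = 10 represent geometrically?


|z - z0| = r is a circle with center z0 and radius r.
Center = (-3, -8), radius = 10

Circle with center (-3, -8) and radius 10


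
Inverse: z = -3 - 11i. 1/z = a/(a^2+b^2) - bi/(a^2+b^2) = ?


|z|^2 = 9+121 = 130
1/z = (-3 + 11i)/130

1/z = -0.0231 + 0.0846i


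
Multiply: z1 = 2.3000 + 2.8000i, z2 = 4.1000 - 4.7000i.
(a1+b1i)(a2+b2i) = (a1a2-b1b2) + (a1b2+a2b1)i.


Real = 2.3*4.1 - 2.8*(-4.7) = 9.43 - (-13.16) = 22.59
Imag = 2.3*(-4.7) + 4.1*2.8 = -10.81 + 11.48 = 0.67

22.5900 + 0.6700i


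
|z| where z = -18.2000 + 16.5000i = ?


|z| = sqrt((-18.2)^2 + 16.5^2) = sqrt(331.24 + 272.25) = sqrt(603.49) = 24.5660

|z| = 24.5660


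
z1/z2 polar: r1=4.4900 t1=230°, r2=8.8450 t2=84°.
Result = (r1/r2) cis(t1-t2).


r = 4.4900 / 8.8450 = 0.5076
theta = 230° - 84° = 146° = 146° (mod 360)

0.5076 cis(146°)


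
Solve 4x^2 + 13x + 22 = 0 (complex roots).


disc = 13^2 - 4*4*22 = 169 - 352 = -183
sqrt(|disc|) = sqrt(183) = 13.5277
Real part = -13/(2*4) = -1.6250
Imag part = 13.5277/(2*4) = 1.6910

-1.6250 ± 1.6910i


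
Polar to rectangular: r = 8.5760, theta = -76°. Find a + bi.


a = 8.5760*cos(-76°) = 8.5760*0.24192 = 2.0747
b = 8.5760*sin(-76°) = 8.5760*(-0.9703) = -8.3213

2.0747 - 8.3213i


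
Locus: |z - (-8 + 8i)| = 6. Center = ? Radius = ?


|z - z0| = r is a circle with center z0 and radius r.
Center = (-8, 8), radius = 6

Circle with center (-8, 8) and radius 6


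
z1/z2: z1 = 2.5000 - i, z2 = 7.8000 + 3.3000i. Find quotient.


Conjugate of z2 = 7.8000 - 3.3000i
Numerator: (2.5000 - i)(7.8000 - 3.3000i) = 16.2000 - 16.0500i
Denominator: 7.8^2 + 3.3^2 = 71.73
Result = (16.2000 - 16.0500i)/71.73

0.2258 - 0.2238i


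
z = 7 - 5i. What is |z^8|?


|z| = sqrt(49+25) = sqrt(74) = 8.6023
|z^8| = |z|^8 = (sqrt(74))^8 = 74^4 = 29986576

|z^8| = 29986576
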